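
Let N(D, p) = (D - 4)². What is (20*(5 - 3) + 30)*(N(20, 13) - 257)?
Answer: -70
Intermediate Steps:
N(D, p) = (-4 + D)²
(20*(5 - 3) + 30)*(N(20, 13) - 257) = (20*(5 - 3) + 30)*((-4 + 20)² - 257) = (20*2 + 30)*(16² - 257) = (40 + 30)*(256 - 257) = 70*(-1) = -70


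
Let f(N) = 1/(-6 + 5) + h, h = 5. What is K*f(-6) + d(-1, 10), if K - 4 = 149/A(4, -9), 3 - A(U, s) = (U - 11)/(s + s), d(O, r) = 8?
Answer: 11856/47 ≈ 252.26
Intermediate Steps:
f(N) = 4 (f(N) = 1/(-6 + 5) + 5 = 1/(-1) + 5 = -1 + 5 = 4)
A(U, s) = 3 - (-11 + U)/(2*s) (A(U, s) = 3 - (U - 11)/(s + s) = 3 - (-11 + U)/(2*s))
K = 2870/47 (K = 4 + 149/(((1/2)*(11 - 1*4 + 6*(-9))/(-9))) = 4 + 149/(((1/2)*(-1/9)*(11 - 4 - 54))) = 4 + 149/(((1/2)*(-1/9)*(-47))) = 4 + 149/(47/18) = 4 + 149*(18/47) = 4 + 2682/47 = 2870/47 ≈ 61.064)
K*f(-6) + d(-1, 10) = (2870/47)*4 + 8 = 11480/47 + 8 = 11856/47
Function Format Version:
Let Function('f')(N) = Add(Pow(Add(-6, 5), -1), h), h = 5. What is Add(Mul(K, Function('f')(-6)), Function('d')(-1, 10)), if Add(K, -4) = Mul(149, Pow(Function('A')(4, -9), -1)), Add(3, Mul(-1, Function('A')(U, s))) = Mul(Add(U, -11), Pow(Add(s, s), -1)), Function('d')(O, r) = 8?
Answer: Rational(11856, 47) ≈ 252.26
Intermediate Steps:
Function('f')(N) = 4 (Function('f')(N) = Add(Pow(Add(-6, 5), -1), 5) = Add(Pow(-1, -1), 5) = Add(-1, 5) = 4)
Function('A')(U, s) = Add(3, Mul(Rational(-1, 2), Pow(s, -1), Add(-11, U))) (Function('A')(U, s) = Add(3, Mul(-1, Mul(Add(U, -11), Pow(Add(s, s), -1)))) = Add(3, Mul(-1, Mul(Add(-11, U), Pow(Mul(2, s), -1)))) = Add(3, Mul(-1, Mul(Add(-11, U), Mul(Rational(1, 2), Pow(s, -1))))) = Add(3, Mul(-1, Mul(Rational(1, 2), Pow(s, -1), Add(-11, U)))) = Add(3, Mul(Rational(-1, 2), Pow(s, -1), Add(-11, U))))
K = Rational(2870, 47) (K = Add(4, Mul(149, Pow(Mul(Rational(1, 2), Pow(-9, -1), Add(11, Mul(-1, 4), Mul(6, -9))), -1))) = Add(4, Mul(149, Pow(Mul(Rational(1, 2), Rational(-1, 9), Add(11, -4, -54)), -1))) = Add(4, Mul(149, Pow(Mul(Rational(1, 2), Rational(-1, 9), -47), -1))) = Add(4, Mul(149, Pow(Rational(47, 18), -1))) = Add(4, Mul(149, Rational(18, 47))) = Add(4, Rational(2682, 47)) = Rational(2870, 47) ≈ 61.064)
Add(Mul(K, Function('f')(-6)), Function('d')(-1, 10)) = Add(Mul(Rational(2870, 47), 4), 8) = Add(Rational(11480, 47), 8) = Rational(11856, 47)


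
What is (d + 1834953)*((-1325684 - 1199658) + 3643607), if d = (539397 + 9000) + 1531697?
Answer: 4378060033455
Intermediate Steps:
d = 2080094 (d = 548397 + 1531697 = 2080094)
(d + 1834953)*((-1325684 - 1199658) + 3643607) = (2080094 + 1834953)*((-1325684 - 1199658) + 3643607) = 3915047*(-2525342 + 3643607) = 3915047*1118265 = 4378060033455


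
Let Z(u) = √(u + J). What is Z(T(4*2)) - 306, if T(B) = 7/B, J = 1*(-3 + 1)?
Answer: -306 + 3*I*√2/4 ≈ -306.0 + 1.0607*I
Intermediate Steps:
J = -2 (J = 1*(-2) = -2)
Z(u) = √(-2 + u) (Z(u) = √(u - 2) = √(-2 + u))
Z(T(4*2)) - 306 = √(-2 + 7/((4*2))) - 306 = √(-2 + 7/8) - 306 = √(-9/8) - 306 = 3*I*√2/4 - 306 = -306 + 3*I*√2/4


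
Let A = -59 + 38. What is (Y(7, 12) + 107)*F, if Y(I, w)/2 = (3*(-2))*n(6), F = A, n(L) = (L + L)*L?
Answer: 15897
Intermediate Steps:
n(L) = 2*L**2 (n(L) = (2*L)*L = 2*L**2)
A = -21
F = -21
Y(I, w) = -864 (Y(I, w) = 2*((3*(-2))*(2*6**2)) = 2*(-12*36) = 2*(-6*72) = 2*(-432) = -864)
(Y(7, 12) + 107)*F = (-864 + 107)*(-21) = -757*(-21) = 15897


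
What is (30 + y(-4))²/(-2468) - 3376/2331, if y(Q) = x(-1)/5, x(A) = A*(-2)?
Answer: -65538656/35955675 ≈ -1.8228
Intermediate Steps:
x(A) = -2*A
y(Q) = ⅖ (y(Q) = -2*(-1)/5 = 2*(⅕) = ⅖)
(30 + y(-4))²/(-2468) - 3376/2331 = (30 + ⅖)²/(-2468) - 3376/2331 = (152/5)²*(-1/2468) - 3376*1/2331 = (23104/25)*(-1/2468) - 3376/2331 = -5776/15425 - 3376/2331 = -65538656/35955675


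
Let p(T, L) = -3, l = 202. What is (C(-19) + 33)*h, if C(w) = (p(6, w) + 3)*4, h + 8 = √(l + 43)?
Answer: -264 + 231*√5 ≈ 252.53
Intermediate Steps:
h = -8 + 7*√5 (h = -8 + √(202 + 43) = -8 + √245 = -8 + 7*√5 ≈ 7.6525)
C(w) = 0 (C(w) = (-3 + 3)*4 = 0*4 = 0)
(C(-19) + 33)*h = (0 + 33)*(-8 + 7*√5) = 33*(-8 + 7*√5) = -264 + 231*√5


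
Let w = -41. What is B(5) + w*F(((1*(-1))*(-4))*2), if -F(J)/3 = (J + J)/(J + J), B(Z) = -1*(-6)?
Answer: 129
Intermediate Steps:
B(Z) = 6
F(J) = -3 (F(J) = -3*(J + J)/(J + J) = -3*2*J/(2*J) = -3*2*J*1/(2*J) = -3*1 = -3)
B(5) + w*F(((1*(-1))*(-4))*2) = 6 - 41*(-3) = 6 + 123 = 129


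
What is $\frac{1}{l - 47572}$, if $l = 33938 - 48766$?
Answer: $- \frac{1}{62400} \approx -1.6026 \cdot 10^{-5}$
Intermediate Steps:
$l = -14828$ ($l = 33938 - 48766 = -14828$)
$\frac{1}{l - 47572} = \frac{1}{-14828 - 47572} = \frac{1}{-62400} = - \frac{1}{62400}$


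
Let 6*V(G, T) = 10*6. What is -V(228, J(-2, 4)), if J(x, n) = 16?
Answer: -10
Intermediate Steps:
V(G, T) = 10 (V(G, T) = (10*6)/6 = (⅙)*60 = 10)
-V(228, J(-2, 4)) = -1*10 = -10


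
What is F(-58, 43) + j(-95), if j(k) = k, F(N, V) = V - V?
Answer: -95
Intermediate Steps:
F(N, V) = 0
F(-58, 43) + j(-95) = 0 - 95 = -95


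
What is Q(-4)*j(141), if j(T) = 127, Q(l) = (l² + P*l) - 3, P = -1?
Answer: 2159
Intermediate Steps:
Q(l) = -3 + l² - l (Q(l) = (l² - l) - 3 = -3 + l² - l)
Q(-4)*j(141) = (-3 + (-4)² - 1*(-4))*127 = (-3 + 16 + 4)*127 = 17*127 = 2159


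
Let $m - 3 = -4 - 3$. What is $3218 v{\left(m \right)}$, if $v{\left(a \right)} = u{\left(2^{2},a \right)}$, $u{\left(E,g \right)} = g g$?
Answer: $51488$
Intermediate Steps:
$m = -4$ ($m = 3 - 7 = -4$)
$u{\left(E,g \right)} = g^{2}$
$v{\left(a \right)} = a^{2}$
$3218 v{\left(m \right)} = 3218 \left(-4\right)^{2} = 3218 \cdot 16 = 51488$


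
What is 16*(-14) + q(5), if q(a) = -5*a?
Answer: -249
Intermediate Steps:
16*(-14) + q(5) = 16*(-14) - 5*5 = -224 - 25 = -249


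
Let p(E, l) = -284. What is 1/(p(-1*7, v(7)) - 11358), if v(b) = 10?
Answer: -1/11642 ≈ -8.5896e-5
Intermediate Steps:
1/(p(-1*7, v(7)) - 11358) = 1/(-284 - 11358) = 1/(-11642) = -1/11642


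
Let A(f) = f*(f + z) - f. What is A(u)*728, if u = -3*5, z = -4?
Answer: 218400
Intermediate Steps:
u = -15
A(f) = -f + f*(-4 + f) (A(f) = f*(f - 4) - f = f*(-4 + f) - f = -f + f*(-4 + f))
A(u)*728 = -15*(-5 - 15)*728 = -15*(-20)*728 = 300*728 = 218400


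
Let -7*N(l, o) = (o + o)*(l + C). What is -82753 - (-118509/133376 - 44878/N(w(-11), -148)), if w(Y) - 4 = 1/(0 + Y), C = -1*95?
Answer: -204624374271019/2472390912 ≈ -82764.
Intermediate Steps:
C = -95
w(Y) = 4 + 1/Y (w(Y) = 4 + 1/(0 + Y) = 4 + 1/Y)
N(l, o) = -2*o*(-95 + l)/7 (N(l, o) = -(o + o)*(l - 95)/7 = -2*o*(-95 + l)/7)
-82753 - (-118509/133376 - 44878/N(w(-11), -148)) = -82753 - (-118509/133376 - 44878*(-7/(296*(95 - (4 + 1/(-11)))))) = -82753 - (-118509*1/133376 - 44878*(-7/(296*(95 - (4 - 1/11))))) = -82753 - (-118509/133376 - 44878*(-7/(296*(95 - 1*43/11)))) = -82753 - (-118509/133376 - 44878*(-7/(296*(95 - 43/11)))) = -82753 - (-118509/133376 - 44878/((2/7)*(-148)*(1002/11))) = -82753 - (-118509/133376 - 44878/(-296592/77)) = -82753 - (-118509/133376 - 44878*(-77/296592)) = -82753 - (-118509/133376 + 1727803/148296) = -82753 - 1*26609130283/2472390912 = -82753 - 26609130283/2472390912 = -204624374271019/2472390912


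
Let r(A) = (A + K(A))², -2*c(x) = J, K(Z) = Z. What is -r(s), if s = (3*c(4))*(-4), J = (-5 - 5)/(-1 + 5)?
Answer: -900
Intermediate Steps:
J = -5/2 (J = -10/4 = -10*¼ = -5/2 ≈ -2.5000)
c(x) = 5/4 (c(x) = -½*(-5/2) = 5/4)
s = -15 (s = (3*(5/4))*(-4) = (15/4)*(-4) = -15)
r(A) = 4*A² (r(A) = (A + A)² = (2*A)² = 4*A²)
-r(s) = -4*(-15)² = -4*225 = -1*900 = -900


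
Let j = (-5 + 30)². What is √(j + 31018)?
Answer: √31643 ≈ 177.88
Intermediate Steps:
j = 625 (j = 25² = 625)
√(j + 31018) = √(625 + 31018) = √31643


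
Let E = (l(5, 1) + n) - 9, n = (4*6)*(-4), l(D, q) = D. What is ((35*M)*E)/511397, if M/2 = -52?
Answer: 364000/511397 ≈ 0.71178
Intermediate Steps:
M = -104 (M = 2*(-52) = -104)
n = -96 (n = 24*(-4) = -96)
E = -100 (E = (5 - 96) - 9 = -91 - 9 = -100)
((35*M)*E)/511397 = ((35*(-104))*(-100))/511397 = -3640*(-100)*(1/511397) = 364000*(1/511397) = 364000/511397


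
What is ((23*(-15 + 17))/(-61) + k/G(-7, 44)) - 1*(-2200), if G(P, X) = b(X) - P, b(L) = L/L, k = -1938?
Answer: 477507/244 ≈ 1957.0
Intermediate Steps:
b(L) = 1
G(P, X) = 1 - P
((23*(-15 + 17))/(-61) + k/G(-7, 44)) - 1*(-2200) = ((23*(-15 + 17))/(-61) - 1938/(1 - 1*(-7))) - 1*(-2200) = ((23*2)*(-1/61) - 1938/(1 + 7)) + 2200 = (46*(-1/61) - 1938/8) + 2200 = (-46/61 - 1938*⅛) + 2200 = (-46/61 - 969/4) + 2200 = -59293/244 + 2200 = 477507/244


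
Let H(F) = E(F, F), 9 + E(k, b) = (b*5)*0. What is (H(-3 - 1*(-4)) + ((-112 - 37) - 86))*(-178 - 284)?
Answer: 112728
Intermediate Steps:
E(k, b) = -9 (E(k, b) = -9 + (b*5)*0 = -9 + (5*b)*0 = -9 + 0 = -9)
H(F) = -9
(H(-3 - 1*(-4)) + ((-112 - 37) - 86))*(-178 - 284) = (-9 + ((-112 - 37) - 86))*(-178 - 284) = (-9 + (-149 - 86))*(-462) = (-9 - 235)*(-462) = -244*(-462) = 112728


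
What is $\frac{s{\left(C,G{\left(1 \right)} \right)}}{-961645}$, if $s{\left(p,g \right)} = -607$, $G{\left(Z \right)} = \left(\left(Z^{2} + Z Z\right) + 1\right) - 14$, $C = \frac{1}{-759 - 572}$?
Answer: $\frac{607}{961645} \approx 0.00063121$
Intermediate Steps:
$C = - \frac{1}{1331}$ ($C = \frac{1}{-1331} = - \frac{1}{1331} \approx -0.00075131$)
$G{\left(Z \right)} = -13 + 2 Z^{2}$ ($G{\left(Z \right)} = \left(\left(Z^{2} + Z^{2}\right) + 1\right) - 14 = \left(2 Z^{2} + 1\right) - 14 = \left(1 + 2 Z^{2}\right) - 14 = -13 + 2 Z^{2}$)
$\frac{s{\left(C,G{\left(1 \right)} \right)}}{-961645} = - \frac{607}{-961645} = \left(-607\right) \left(- \frac{1}{961645}\right) = \frac{607}{961645}$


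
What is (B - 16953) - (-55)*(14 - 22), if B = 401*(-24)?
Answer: -27017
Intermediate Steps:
B = -9624
(B - 16953) - (-55)*(14 - 22) = (-9624 - 16953) - (-55)*(14 - 22) = -26577 - (-55)*(-8) = -26577 - 1*440 = -26577 - 440 = -27017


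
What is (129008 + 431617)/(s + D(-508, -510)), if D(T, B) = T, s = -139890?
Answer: -560625/140398 ≈ -3.9931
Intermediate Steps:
(129008 + 431617)/(s + D(-508, -510)) = (129008 + 431617)/(-139890 - 508) = 560625/(-140398) = 560625*(-1/140398) = -560625/140398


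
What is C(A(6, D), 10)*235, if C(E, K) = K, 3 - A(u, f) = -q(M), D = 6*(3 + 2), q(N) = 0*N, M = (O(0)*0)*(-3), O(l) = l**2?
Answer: 2350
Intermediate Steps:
M = 0 (M = (0**2*0)*(-3) = (0*0)*(-3) = 0*(-3) = 0)
q(N) = 0
D = 30 (D = 6*5 = 30)
A(u, f) = 3 (A(u, f) = 3 - (-1)*0 = 3 - 1*0 = 3 + 0 = 3)
C(A(6, D), 10)*235 = 10*235 = 2350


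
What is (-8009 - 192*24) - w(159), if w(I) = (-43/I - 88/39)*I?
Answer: -158798/13 ≈ -12215.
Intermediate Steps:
w(I) = I*(-88/39 - 43/I) (w(I) = (-43/I - 88*1/39)*I = (-43/I - 88/39)*I = (-88/39 - 43/I)*I = I*(-88/39 - 43/I))
(-8009 - 192*24) - w(159) = (-8009 - 192*24) - (-43 - 88/39*159) = (-8009 - 1*4608) - (-43 - 4664/13) = (-8009 - 4608) - 1*(-5223/13) = -12617 + 5223/13 = -158798/13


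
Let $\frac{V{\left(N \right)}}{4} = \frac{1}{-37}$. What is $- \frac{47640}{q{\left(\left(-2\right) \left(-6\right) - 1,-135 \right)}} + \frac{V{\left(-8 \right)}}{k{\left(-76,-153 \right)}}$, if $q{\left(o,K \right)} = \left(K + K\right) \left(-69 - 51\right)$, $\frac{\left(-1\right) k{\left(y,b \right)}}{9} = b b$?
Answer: $- \frac{114618227}{77951970} \approx -1.4704$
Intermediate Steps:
$k{\left(y,b \right)} = - 9 b^{2}$ ($k{\left(y,b \right)} = - 9 b b = - 9 b^{2}$)
$q{\left(o,K \right)} = - 240 K$ ($q{\left(o,K \right)} = 2 K \left(-120\right) = - 240 K$)
$V{\left(N \right)} = - \frac{4}{37}$ ($V{\left(N \right)} = \frac{4}{-37} = 4 \left(- \frac{1}{37}\right) = - \frac{4}{37}$)
$- \frac{47640}{q{\left(\left(-2\right) \left(-6\right) - 1,-135 \right)}} + \frac{V{\left(-8 \right)}}{k{\left(-76,-153 \right)}} = - \frac{47640}{\left(-240\right) \left(-135\right)} - \frac{4}{37 \left(- 9 \left(-153\right)^{2}\right)} = - \frac{47640}{32400} - \frac{4}{37 \left(\left(-9\right) 23409\right)} = \left(-47640\right) \frac{1}{32400} - \frac{4}{37 \left(-210681\right)} = - \frac{397}{270} - - \frac{4}{7795197} = - \frac{397}{270} + \frac{4}{7795197} = - \frac{114618227}{77951970}$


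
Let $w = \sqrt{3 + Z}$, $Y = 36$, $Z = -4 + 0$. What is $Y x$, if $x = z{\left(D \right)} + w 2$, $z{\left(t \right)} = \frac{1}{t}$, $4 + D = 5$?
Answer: $36 + 72 i \approx 36.0 + 72.0 i$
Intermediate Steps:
$D = 1$ ($D = -4 + 5 = 1$)
$Z = -4$
$w = i$ ($w = \sqrt{3 - 4} = \sqrt{-1} = i \approx 1.0 i$)
$x = 1 + 2 i$ ($x = 1^{-1} + i 2 = 1 + 2 i \approx 1.0 + 2.0 i$)
$Y x = 36 \left(1 + 2 i\right) = 36 + 72 i$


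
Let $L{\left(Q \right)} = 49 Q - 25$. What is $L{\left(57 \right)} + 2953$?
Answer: $5721$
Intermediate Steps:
$L{\left(Q \right)} = -25 + 49 Q$
$L{\left(57 \right)} + 2953 = \left(-25 + 49 \cdot 57\right) + 2953 = \left(-25 + 2793\right) + 2953 = 2768 + 2953 = 5721$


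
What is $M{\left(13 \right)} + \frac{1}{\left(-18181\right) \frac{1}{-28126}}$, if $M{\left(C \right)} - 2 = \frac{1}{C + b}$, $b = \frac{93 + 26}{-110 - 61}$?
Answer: $\frac{138791703}{38252824} \approx 3.6283$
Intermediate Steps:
$b = - \frac{119}{171}$ ($b = \frac{119}{-171} = 119 \left(- \frac{1}{171}\right) = - \frac{119}{171} \approx -0.69591$)
$M{\left(C \right)} = 2 + \frac{1}{- \frac{119}{171} + C}$ ($M{\left(C \right)} = 2 + \frac{1}{C - \frac{119}{171}} = 2 + \frac{1}{- \frac{119}{171} + C}$)
$M{\left(13 \right)} + \frac{1}{\left(-18181\right) \frac{1}{-28126}} = \frac{-67 + 342 \cdot 13}{-119 + 171 \cdot 13} + \frac{1}{\left(-18181\right) \frac{1}{-28126}} = \frac{-67 + 4446}{-119 + 2223} + \frac{1}{\left(-18181\right) \left(- \frac{1}{28126}\right)} = \frac{1}{2104} \cdot 4379 + \frac{1}{\frac{18181}{28126}} = \frac{1}{2104} \cdot 4379 + \frac{28126}{18181} = \frac{4379}{2104} + \frac{28126}{18181} = \frac{138791703}{38252824}$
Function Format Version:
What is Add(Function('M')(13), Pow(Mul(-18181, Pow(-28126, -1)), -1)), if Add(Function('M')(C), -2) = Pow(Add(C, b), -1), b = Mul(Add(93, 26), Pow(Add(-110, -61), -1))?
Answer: Rational(138791703, 38252824) ≈ 3.6283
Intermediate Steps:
b = Rational(-119, 171) (b = Mul(119, Pow(-171, -1)) = Mul(119, Rational(-1, 171)) = Rational(-119, 171) ≈ -0.69591)
Function('M')(C) = Add(2, Pow(Add(Rational(-119, 171), C), -1)) (Function('M')(C) = Add(2, Pow(Add(C, Rational(-119, 171)), -1)) = Add(2, Pow(Add(Rational(-119, 171), C), -1)))
Add(Function('M')(13), Pow(Mul(-18181, Pow(-28126, -1)), -1)) = Add(Mul(Pow(Add(-119, Mul(171, 13)), -1), Add(-67, Mul(342, 13))), Pow(Mul(-18181, Pow(-28126, -1)), -1)) = Add(Mul(Pow(Add(-119, 2223), -1), Add(-67, 4446)), Pow(Mul(-18181, Rational(-1, 28126)), -1)) = Add(Mul(Pow(2104, -1), 4379), Pow(Rational(18181, 28126), -1)) = Add(Mul(Rational(1, 2104), 4379), Rational(28126, 18181)) = Add(Rational(4379, 2104), Rational(28126, 18181)) = Rational(138791703, 38252824)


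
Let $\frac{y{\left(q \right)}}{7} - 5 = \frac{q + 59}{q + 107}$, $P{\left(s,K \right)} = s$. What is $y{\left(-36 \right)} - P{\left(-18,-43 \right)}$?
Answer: $\frac{3924}{71} \approx 55.268$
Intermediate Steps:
$y{\left(q \right)} = 35 + \frac{7 \left(59 + q\right)}{107 + q}$ ($y{\left(q \right)} = 35 + 7 \frac{q + 59}{q + 107} = 35 + 7 \frac{59 + q}{107 + q} = 35 + \frac{7 \left(59 + q\right)}{107 + q}$)
$y{\left(-36 \right)} - P{\left(-18,-43 \right)} = \frac{42 \left(99 - 36\right)}{107 - 36} - -18 = 42 \cdot \frac{1}{71} \cdot 63 + 18 = \frac{2646}{71} + 18 = \frac{3924}{71}$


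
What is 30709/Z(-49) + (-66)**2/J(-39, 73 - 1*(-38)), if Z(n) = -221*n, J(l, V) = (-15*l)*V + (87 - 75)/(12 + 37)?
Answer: 432996149/149160193 ≈ 2.9029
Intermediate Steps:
J(l, V) = 12/49 - 15*V*l (J(l, V) = -15*V*l + 12/49 = 12/49 - 15*V*l)
30709/Z(-49) + (-66)**2/J(-39, 73 - 1*(-38)) = 30709/((-221*(-49))) + (-66)**2/(12/49 - 15*(73 - 1*(-38))*(-39)) = 30709/10829 + 4356/(12/49 - 15*(73 + 38)*(-39)) = 30709*(1/10829) + 4356/(12/49 - 15*111*(-39)) = 4387/1547 + 4356/(12/49 + 64935) = 4387/1547 + 4356/(3181827/49) = 4387/1547 + 4356*(49/3181827) = 4387/1547 + 6468/96419 = 432996149/149160193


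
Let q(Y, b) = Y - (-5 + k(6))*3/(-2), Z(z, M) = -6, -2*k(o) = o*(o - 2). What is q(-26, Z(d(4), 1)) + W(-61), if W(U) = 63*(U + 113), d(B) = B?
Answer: 6449/2 ≈ 3224.5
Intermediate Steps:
k(o) = -o*(-2 + o)/2 (k(o) = -o*(o - 2)/2 = -o*(-2 + o)/2)
q(Y, b) = -51/2 + Y (q(Y, b) = Y - (-5 + (1/2)*6*(2 - 1*6))*3/(-2) = Y - (-5 + (1/2)*6*(2 - 6))*3*(-1/2) = Y - (-5 + (1/2)*6*(-4))*(-3)/2 = Y - (-5 - 12)*(-3)/2 = Y - (-17)*(-3)/2 = Y - 1*51/2 = Y - 51/2 = -51/2 + Y)
W(U) = 7119 + 63*U (W(U) = 63*(113 + U) = 7119 + 63*U)
q(-26, Z(d(4), 1)) + W(-61) = (-51/2 - 26) + (7119 + 63*(-61)) = -103/2 + (7119 - 3843) = -103/2 + 3276 = 6449/2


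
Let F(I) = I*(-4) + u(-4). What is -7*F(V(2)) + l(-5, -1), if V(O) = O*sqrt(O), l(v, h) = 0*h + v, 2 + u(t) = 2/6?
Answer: 20/3 + 56*sqrt(2) ≈ 85.863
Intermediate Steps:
u(t) = -5/3 (u(t) = -2 + 2/6 = -2 + 2*(1/6) = -2 + 1/3 = -5/3)
l(v, h) = v (l(v, h) = 0 + v = v)
V(O) = O**(3/2)
F(I) = -5/3 - 4*I (F(I) = I*(-4) - 5/3 = -4*I - 5/3 = -5/3 - 4*I)
-7*F(V(2)) + l(-5, -1) = -7*(-5/3 - 8*sqrt(2)) - 5 = (35/3 + 56*sqrt(2)) - 5 = 20/3 + 56*sqrt(2)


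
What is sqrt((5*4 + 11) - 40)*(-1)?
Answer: -3*I ≈ -3.0*I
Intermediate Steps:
sqrt((5*4 + 11) - 40)*(-1) = sqrt((20 + 11) - 40)*(-1) = sqrt(31 - 40)*(-1) = sqrt(-9)*(-1) = (3*I)*(-1) = -3*I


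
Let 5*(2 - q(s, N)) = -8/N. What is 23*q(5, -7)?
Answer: 1426/35 ≈ 40.743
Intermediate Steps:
q(s, N) = 2 + 8/(5*N) (q(s, N) = 2 - (-8)/(5*N) = 2 + 8/(5*N))
23*q(5, -7) = 23*(2 + (8/5)/(-7)) = 23*(2 + (8/5)*(-⅐)) = 23*(2 - 8/35) = 23*(62/35) = 1426/35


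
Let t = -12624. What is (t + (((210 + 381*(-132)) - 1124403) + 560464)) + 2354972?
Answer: 1728327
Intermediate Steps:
(t + (((210 + 381*(-132)) - 1124403) + 560464)) + 2354972 = (-12624 + (((210 + 381*(-132)) - 1124403) + 560464)) + 2354972 = (-12624 + (((210 - 50292) - 1124403) + 560464)) + 2354972 = (-12624 + ((-50082 - 1124403) + 560464)) + 2354972 = (-12624 + (-1174485 + 560464)) + 2354972 = (-12624 - 614021) + 2354972 = -626645 + 2354972 = 1728327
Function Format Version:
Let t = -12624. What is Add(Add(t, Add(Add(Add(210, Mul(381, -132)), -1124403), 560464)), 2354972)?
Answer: 1728327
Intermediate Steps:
Add(Add(t, Add(Add(Add(210, Mul(381, -132)), -1124403), 560464)), 2354972) = Add(Add(-12624, Add(Add(Add(210, Mul(381, -132)), -1124403), 560464)), 2354972) = Add(Add(-12624, Add(Add(Add(210, -50292), -1124403), 560464)), 2354972) = Add(Add(-12624, Add(Add(-50082, -1124403), 560464)), 2354972) = Add(Add(-12624, Add(-1174485, 560464)), 2354972) = Add(Add(-12624, -614021), 2354972) = Add(-626645, 2354972) = 1728327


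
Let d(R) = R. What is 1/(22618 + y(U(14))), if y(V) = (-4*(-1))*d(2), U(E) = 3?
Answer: 1/22626 ≈ 4.4197e-5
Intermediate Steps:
y(V) = 8 (y(V) = -4*(-1)*2 = 4*2 = 8)
1/(22618 + y(U(14))) = 1/(22618 + 8) = 1/22626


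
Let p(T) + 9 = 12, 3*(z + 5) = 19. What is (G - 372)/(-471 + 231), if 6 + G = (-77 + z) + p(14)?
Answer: 169/90 ≈ 1.8778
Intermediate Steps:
z = 4/3 (z = -5 + (⅓)*19 = -5 + 19/3 = 4/3 ≈ 1.3333)
p(T) = 3 (p(T) = -9 + 12 = 3)
G = -236/3 (G = -6 + ((-77 + 4/3) + 3) = -6 + (-227/3 + 3) = -6 - 218/3 = -236/3 ≈ -78.667)
(G - 372)/(-471 + 231) = (-236/3 - 372)/(-471 + 231) = -1352/3/(-240) = -1352/3*(-1/240) = 169/90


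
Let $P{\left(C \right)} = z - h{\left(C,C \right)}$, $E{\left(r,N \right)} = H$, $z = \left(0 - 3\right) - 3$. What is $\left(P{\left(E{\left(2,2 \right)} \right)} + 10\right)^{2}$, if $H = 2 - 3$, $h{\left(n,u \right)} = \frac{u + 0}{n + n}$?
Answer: $\frac{49}{4} \approx 12.25$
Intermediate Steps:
$h{\left(n,u \right)} = \frac{u}{2 n}$
$H = -1$
$z = -6$ ($z = -3 - 3 = -6$)
$E{\left(r,N \right)} = -1$
$P{\left(C \right)} = - \frac{13}{2}$ ($P{\left(C \right)} = -6 - \frac{C}{2 C} = -6 - \frac{1}{2} = - \frac{13}{2}$)
$\left(P{\left(E{\left(2,2 \right)} \right)} + 10\right)^{2} = \left(- \frac{13}{2} + 10\right)^{2} = \left(\frac{7}{2}\right)^{2} = \frac{49}{4}$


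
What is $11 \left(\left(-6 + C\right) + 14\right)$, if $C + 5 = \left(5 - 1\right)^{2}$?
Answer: $209$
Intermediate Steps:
$C = 11$ ($C = -5 + \left(5 - 1\right)^{2} = -5 + 4^{2} = -5 + 16 = 11$)
$11 \left(\left(-6 + C\right) + 14\right) = 11 \left(\left(-6 + 11\right) + 14\right) = 11 \left(5 + 14\right) = 11 \cdot 19 = 209$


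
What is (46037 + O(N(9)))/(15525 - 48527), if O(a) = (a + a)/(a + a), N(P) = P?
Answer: -23019/16501 ≈ -1.3950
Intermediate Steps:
O(a) = 1 (O(a) = (2*a)/((2*a)) = (2*a)*(1/(2*a)) = 1)
(46037 + O(N(9)))/(15525 - 48527) = (46037 + 1)/(15525 - 48527) = 46038/(-33002) = 46038*(-1/33002) = -23019/16501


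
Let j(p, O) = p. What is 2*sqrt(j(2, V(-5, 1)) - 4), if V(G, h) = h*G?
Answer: 2*I*sqrt(2) ≈ 2.8284*I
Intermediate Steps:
V(G, h) = G*h
2*sqrt(j(2, V(-5, 1)) - 4) = 2*sqrt(2 - 4) = 2*sqrt(-2) = 2*(I*sqrt(2)) = 2*I*sqrt(2)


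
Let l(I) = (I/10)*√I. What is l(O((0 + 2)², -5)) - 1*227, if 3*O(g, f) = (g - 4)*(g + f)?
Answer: -227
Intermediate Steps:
O(g, f) = (-4 + g)*(f + g)/3 (O(g, f) = ((g - 4)*(g + f))/3 = ((-4 + g)*(f + g))/3 = (-4 + g)*(f + g)/3)
l(I) = I^(3/2)/10 (l(I) = (I*(⅒))*√I = (I/10)*√I = I^(3/2)/10)
l(O((0 + 2)², -5)) - 1*227 = (-4/3*(-5) - 4*(0 + 2)²/3 + ((0 + 2)²)²/3 + (⅓)*(-5)*(0 + 2)²)^(3/2)/10 - 1*227 = (20/3 - 4/3*2² + (2²)²/3 + (⅓)*(-5)*2²)^(3/2)/10 - 227 = (20/3 - 4/3*4 + (⅓)*4² + (⅓)*(-5)*4)^(3/2)/10 - 227 = (20/3 - 16/3 + (⅓)*16 - 20/3)^(3/2)/10 - 227 = (20/3 - 16/3 + 16/3 - 20/3)^(3/2)/10 - 227 = 0^(3/2)/10 - 227 = (⅒)*0 - 227 = 0 - 227 = -227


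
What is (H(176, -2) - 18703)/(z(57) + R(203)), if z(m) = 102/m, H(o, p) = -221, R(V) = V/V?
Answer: -359556/53 ≈ -6784.1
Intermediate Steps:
R(V) = 1
(H(176, -2) - 18703)/(z(57) + R(203)) = (-221 - 18703)/(102/57 + 1) = -18924/(102*(1/57) + 1) = -18924/(34/19 + 1) = -18924/53/19 = -18924*19/53 = -359556/53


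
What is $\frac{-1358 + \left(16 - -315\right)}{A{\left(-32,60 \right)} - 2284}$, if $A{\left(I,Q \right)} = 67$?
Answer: $\frac{1027}{2217} \approx 0.46324$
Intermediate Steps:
$\frac{-1358 + \left(16 - -315\right)}{A{\left(-32,60 \right)} - 2284} = \frac{-1358 + \left(16 - -315\right)}{67 - 2284} = \frac{-1358 + \left(16 + 315\right)}{-2217} = \left(-1358 + 331\right) \left(- \frac{1}{2217}\right) = \left(-1027\right) \left(- \frac{1}{2217}\right) = \frac{1027}{2217}$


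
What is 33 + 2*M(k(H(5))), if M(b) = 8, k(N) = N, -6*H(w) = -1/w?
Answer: 49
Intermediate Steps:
H(w) = 1/(6*w) (H(w) = -(-1)/(6*w) = 1/(6*w))
33 + 2*M(k(H(5))) = 33 + 2*8 = 33 + 16 = 49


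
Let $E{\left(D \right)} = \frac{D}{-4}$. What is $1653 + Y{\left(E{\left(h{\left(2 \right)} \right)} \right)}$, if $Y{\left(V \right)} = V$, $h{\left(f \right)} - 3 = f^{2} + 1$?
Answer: $1651$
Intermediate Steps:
$h{\left(f \right)} = 4 + f^{2}$ ($h{\left(f \right)} = 3 + \left(f^{2} + 1\right) = 3 + \left(1 + f^{2}\right) = 4 + f^{2}$)
$E{\left(D \right)} = - \frac{D}{4}$ ($E{\left(D \right)} = D \left(- \frac{1}{4}\right) = - \frac{D}{4}$)
$1653 + Y{\left(E{\left(h{\left(2 \right)} \right)} \right)} = 1653 - \frac{4 + 2^{2}}{4} = 1653 - \frac{4 + 4}{4} = 1653 - 2 = 1651$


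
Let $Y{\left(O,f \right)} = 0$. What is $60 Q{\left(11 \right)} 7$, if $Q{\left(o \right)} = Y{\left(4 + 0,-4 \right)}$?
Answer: $0$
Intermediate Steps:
$Q{\left(o \right)} = 0$
$60 Q{\left(11 \right)} 7 = 60 \cdot 0 \cdot 7 = 0 \cdot 7 = 0$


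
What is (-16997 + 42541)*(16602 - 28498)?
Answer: -303871424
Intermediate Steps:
(-16997 + 42541)*(16602 - 28498) = 25544*(-11896) = -303871424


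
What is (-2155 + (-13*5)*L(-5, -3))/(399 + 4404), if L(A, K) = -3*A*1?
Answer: -3130/4803 ≈ -0.65168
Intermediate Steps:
L(A, K) = -3*A
(-2155 + (-13*5)*L(-5, -3))/(399 + 4404) = (-2155 + (-13*5)*(-3*(-5)))/(399 + 4404) = (-2155 - 65*15)/4803 = (-2155 - 975)*(1/4803) = -3130*1/4803 = -3130/4803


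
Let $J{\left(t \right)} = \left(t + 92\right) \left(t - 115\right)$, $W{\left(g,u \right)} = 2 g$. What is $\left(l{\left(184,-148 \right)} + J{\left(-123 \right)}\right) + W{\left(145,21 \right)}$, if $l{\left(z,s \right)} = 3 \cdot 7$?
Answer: $7689$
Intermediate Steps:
$l{\left(z,s \right)} = 21$
$J{\left(t \right)} = \left(-115 + t\right) \left(92 + t\right)$ ($J{\left(t \right)} = \left(92 + t\right) \left(-115 + t\right) = \left(-115 + t\right) \left(92 + t\right)$)
$\left(l{\left(184,-148 \right)} + J{\left(-123 \right)}\right) + W{\left(145,21 \right)} = \left(21 - \left(7751 - 15129\right)\right) + 2 \cdot 145 = \left(21 + \left(-10580 + 15129 + 2829\right)\right) + 290 = \left(21 + 7378\right) + 290 = 7399 + 290 = 7689$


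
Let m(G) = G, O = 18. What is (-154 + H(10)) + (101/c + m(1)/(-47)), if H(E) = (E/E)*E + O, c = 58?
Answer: -338787/2726 ≈ -124.28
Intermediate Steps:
H(E) = 18 + E (H(E) = (E/E)*E + 18 = 1*E + 18 = E + 18 = 18 + E)
(-154 + H(10)) + (101/c + m(1)/(-47)) = (-154 + (18 + 10)) + (101/58 + 1/(-47)) = (-154 + 28) + (101*(1/58) + 1*(-1/47)) = -126 + (101/58 - 1/47) = -126 + 4689/2726 = -338787/2726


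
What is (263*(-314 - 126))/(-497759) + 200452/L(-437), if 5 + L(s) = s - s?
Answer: -99776208468/2488795 ≈ -40090.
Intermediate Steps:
L(s) = -5 (L(s) = -5 + (s - s) = -5 + 0 = -5)
(263*(-314 - 126))/(-497759) + 200452/L(-437) = (263*(-314 - 126))/(-497759) + 200452/(-5) = (263*(-440))*(-1/497759) + 200452*(-⅕) = -115720*(-1/497759) - 200452/5 = 115720/497759 - 200452/5 = -99776208468/2488795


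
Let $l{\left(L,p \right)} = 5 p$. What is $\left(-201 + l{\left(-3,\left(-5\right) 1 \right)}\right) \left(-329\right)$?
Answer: $74354$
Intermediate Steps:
$\left(-201 + l{\left(-3,\left(-5\right) 1 \right)}\right) \left(-329\right) = \left(-201 + 5 \left(\left(-5\right) 1\right)\right) \left(-329\right) = \left(-201 + 5 \left(-5\right)\right) \left(-329\right) = \left(-201 - 25\right) \left(-329\right) = \left(-226\right) \left(-329\right) = 74354$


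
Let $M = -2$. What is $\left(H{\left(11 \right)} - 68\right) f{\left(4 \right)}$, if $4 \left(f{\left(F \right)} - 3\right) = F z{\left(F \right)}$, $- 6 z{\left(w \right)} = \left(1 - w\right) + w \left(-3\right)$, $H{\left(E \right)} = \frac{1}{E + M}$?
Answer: $- \frac{6721}{18} \approx -373.39$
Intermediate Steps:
$H{\left(E \right)} = \frac{1}{-2 + E}$ ($H{\left(E \right)} = \frac{1}{E - 2} = \frac{1}{-2 + E}$)
$z{\left(w \right)} = - \frac{1}{6} + \frac{2 w}{3}$ ($z{\left(w \right)} = - \frac{\left(1 - w\right) + w \left(-3\right)}{6} = - \frac{\left(1 - w\right) - 3 w}{6} = - \frac{1 - 4 w}{6} = - \frac{1}{6} + \frac{2 w}{3}$)
$f{\left(F \right)} = 3 + \frac{F \left(- \frac{1}{6} + \frac{2 F}{3}\right)}{4}$
$\left(H{\left(11 \right)} - 68\right) f{\left(4 \right)} = \left(\frac{1}{-2 + 11} - 68\right) \left(3 + \frac{1}{24} \cdot 4 \left(-1 + 4 \cdot 4\right)\right) = \left(\frac{1}{9} - 68\right) \left(3 + \frac{1}{24} \cdot 4 \left(-1 + 16\right)\right) = \left(\frac{1}{9} - 68\right) \left(3 + \frac{1}{24} \cdot 4 \cdot 15\right) = - \frac{611 \left(3 + \frac{5}{2}\right)}{9} = \left(- \frac{611}{9}\right) \frac{11}{2} = - \frac{6721}{18}$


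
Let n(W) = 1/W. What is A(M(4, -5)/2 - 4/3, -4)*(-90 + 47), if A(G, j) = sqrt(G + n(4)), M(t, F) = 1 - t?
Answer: -43*I*sqrt(93)/6 ≈ -69.113*I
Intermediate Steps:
A(G, j) = sqrt(1/4 + G) (A(G, j) = sqrt(G + 1/4) = sqrt(1/4 + G))
A(M(4, -5)/2 - 4/3, -4)*(-90 + 47) = (sqrt(1 + 4*((1 - 1*4)/2 - 4/3))/2)*(-90 + 47) = (sqrt(1 + 4*((1 - 4)*(1/2) - 4*1/3))/2)*(-43) = (sqrt(1 + 4*(-3*1/2 - 4/3))/2)*(-43) = (sqrt(1 + 4*(-3/2 - 4/3))/2)*(-43) = (sqrt(1 + 4*(-17/6))/2)*(-43) = (sqrt(1 - 34/3)/2)*(-43) = (sqrt(-31/3)/2)*(-43) = ((I*sqrt(93)/3)/2)*(-43) = (I*sqrt(93)/6)*(-43) = -43*I*sqrt(93)/6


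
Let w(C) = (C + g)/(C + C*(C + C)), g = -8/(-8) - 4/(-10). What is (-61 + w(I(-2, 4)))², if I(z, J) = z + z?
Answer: 73153809/19600 ≈ 3732.3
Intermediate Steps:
I(z, J) = 2*z
g = 7/5 (g = -8*(-⅛) - 4*(-⅒) = 1 + ⅖ = 7/5 ≈ 1.4000)
w(C) = (7/5 + C)/(C + 2*C²) (w(C) = (C + 7/5)/(C + C*(C + C)) = (7/5 + C)/(C + C*(2*C)) = (7/5 + C)/(C + 2*C²))
(-61 + w(I(-2, 4)))² = (-61 + (7/5 + 2*(-2))/(((2*(-2)))*(1 + 2*(2*(-2)))))² = (-61 + (7/5 - 4)/((-4)*(1 + 2*(-4))))² = (-61 - ¼*(-13/5)/(1 - 8))² = (-61 - ¼*(-13/5)/(-7))² = (-61 - ¼*(-⅐)*(-13/5))² = (-61 - 13/140)² = (-8553/140)² = 73153809/19600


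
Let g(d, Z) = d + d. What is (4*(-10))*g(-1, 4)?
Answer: 80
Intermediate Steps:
g(d, Z) = 2*d
(4*(-10))*g(-1, 4) = (4*(-10))*(2*(-1)) = -40*(-2) = 80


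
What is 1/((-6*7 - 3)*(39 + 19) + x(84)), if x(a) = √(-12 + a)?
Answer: -145/378446 - √2/1135338 ≈ -0.00038439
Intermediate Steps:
1/((-6*7 - 3)*(39 + 19) + x(84)) = 1/((-6*7 - 3)*(39 + 19) + √(-12 + 84)) = 1/((-42 - 3)*58 + √72) = 1/(-45*58 + 6*√2) = 1/(-2610 + 6*√2)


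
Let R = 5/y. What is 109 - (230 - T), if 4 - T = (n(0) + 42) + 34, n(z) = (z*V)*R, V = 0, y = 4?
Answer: -193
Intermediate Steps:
R = 5/4 ≈ 1.2500
n(z) = 0 (n(z) = (z*0)*(5/4) = 0*(5/4) = 0)
T = -72 (T = 4 - ((0 + 42) + 34) = 4 - (42 + 34) = 4 - 1*76 = 4 - 76 = -72)
109 - (230 - T) = 109 - (230 - 1*(-72)) = 109 - (230 + 72) = 109 - 1*302 = 109 - 302 = -193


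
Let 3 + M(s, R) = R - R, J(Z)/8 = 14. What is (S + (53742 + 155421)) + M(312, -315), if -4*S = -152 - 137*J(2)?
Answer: 213034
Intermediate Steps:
J(Z) = 112 (J(Z) = 8*14 = 112)
M(s, R) = -3 (M(s, R) = -3 + (R - R) = -3 + 0 = -3)
S = 3874 (S = -(-152 - 137*112)/4 = -(-152 - 15344)/4 = -¼*(-15496) = 3874)
(S + (53742 + 155421)) + M(312, -315) = (3874 + (53742 + 155421)) - 3 = (3874 + 209163) - 3 = 213037 - 3 = 213034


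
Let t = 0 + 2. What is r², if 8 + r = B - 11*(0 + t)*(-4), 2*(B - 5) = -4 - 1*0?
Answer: 6889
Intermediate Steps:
t = 2
B = 3 (B = 5 + (-4 - 1*0)/2 = 5 + (-4 + 0)/2 = 5 + (½)*(-4) = 5 - 2 = 3)
r = 83 (r = -8 + (3 - 11*(0 + 2)*(-4)) = -8 + (3 - 22*(-4)) = -8 + (3 - 11*(-8)) = -8 + (3 + 88) = -8 + 91 = 83)
r² = 83² = 6889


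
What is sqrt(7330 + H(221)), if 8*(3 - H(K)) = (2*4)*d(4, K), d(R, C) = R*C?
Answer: sqrt(6449) ≈ 80.306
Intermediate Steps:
d(R, C) = C*R
H(K) = 3 - 4*K (H(K) = 3 - 2*4*K*4/8 = 3 - 4*K)
sqrt(7330 + H(221)) = sqrt(7330 + (3 - 4*221)) = sqrt(7330 + (3 - 884)) = sqrt(7330 - 881) = sqrt(6449)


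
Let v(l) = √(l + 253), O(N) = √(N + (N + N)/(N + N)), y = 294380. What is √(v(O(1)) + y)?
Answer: √(294380 + √(253 + √2)) ≈ 542.58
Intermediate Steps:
O(N) = √(1 + N) (O(N) = √(N + (2*N)/((2*N))) = √(N + (2*N)*(1/(2*N))) = √(N + 1) = √(1 + N))
v(l) = √(253 + l)
√(v(O(1)) + y) = √(√(253 + √(1 + 1)) + 294380) = √(√(253 + √2) + 294380) = √(294380 + √(253 + √2))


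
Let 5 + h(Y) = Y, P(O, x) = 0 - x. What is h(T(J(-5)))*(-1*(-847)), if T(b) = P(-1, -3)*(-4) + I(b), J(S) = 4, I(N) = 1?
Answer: -13552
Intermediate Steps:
P(O, x) = -x
T(b) = -11 (T(b) = -1*(-3)*(-4) + 1 = 3*(-4) + 1 = -12 + 1 = -11)
h(Y) = -5 + Y
h(T(J(-5)))*(-1*(-847)) = (-5 - 11)*(-1*(-847)) = -16*847 = -13552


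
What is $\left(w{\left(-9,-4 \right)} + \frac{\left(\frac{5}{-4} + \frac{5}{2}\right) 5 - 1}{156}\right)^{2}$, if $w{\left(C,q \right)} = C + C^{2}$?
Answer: $\frac{224490289}{43264} \approx 5188.8$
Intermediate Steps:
$\left(w{\left(-9,-4 \right)} + \frac{\left(\frac{5}{-4} + \frac{5}{2}\right) 5 - 1}{156}\right)^{2} = \left(- 9 \left(1 - 9\right) + \frac{\left(\frac{5}{-4} + \frac{5}{2}\right) 5 - 1}{156}\right)^{2} = \left(\left(-9\right) \left(-8\right) + \left(\left(5 \left(- \frac{1}{4}\right) + 5 \cdot \frac{1}{2}\right) 5 - 1\right) \frac{1}{156}\right)^{2} = \left(72 + \left(\left(- \frac{5}{4} + \frac{5}{2}\right) 5 - 1\right) \frac{1}{156}\right)^{2} = \left(72 + \left(\frac{5}{4} \cdot 5 - 1\right) \frac{1}{156}\right)^{2} = \left(72 + \left(\frac{25}{4} - 1\right) \frac{1}{156}\right)^{2} = \left(72 + \frac{21}{4} \cdot \frac{1}{156}\right)^{2} = \left(72 + \frac{7}{208}\right)^{2} = \left(\frac{14983}{208}\right)^{2} = \frac{224490289}{43264}$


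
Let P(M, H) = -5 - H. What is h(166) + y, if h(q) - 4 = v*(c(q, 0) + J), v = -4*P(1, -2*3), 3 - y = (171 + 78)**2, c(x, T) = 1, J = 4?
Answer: -62014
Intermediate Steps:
y = -61998 (y = 3 - (171 + 78)**2 = 3 - 1*249**2 = 3 - 1*62001 = 3 - 62001 = -61998)
v = -4 (v = -4*(-5 - (-2)*3) = -4*(-5 - 1*(-6)) = -4*(-5 + 6) = -4*1 = -4)
h(q) = -16 (h(q) = 4 - 4*(1 + 4) = 4 - 4*5 = 4 - 20 = -16)
h(166) + y = -16 - 61998 = -62014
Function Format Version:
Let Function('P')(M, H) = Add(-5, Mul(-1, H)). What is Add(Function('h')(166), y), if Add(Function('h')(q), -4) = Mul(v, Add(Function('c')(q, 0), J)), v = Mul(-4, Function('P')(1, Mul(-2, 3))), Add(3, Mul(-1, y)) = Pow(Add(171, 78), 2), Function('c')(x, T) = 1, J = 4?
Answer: -62014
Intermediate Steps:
y = -61998 (y = Add(3, Mul(-1, Pow(Add(171, 78), 2))) = Add(3, Mul(-1, Pow(249, 2))) = Add(3, Mul(-1, 62001)) = Add(3, -62001) = -61998)
v = -4 (v = Mul(-4, Add(-5, Mul(-1, Mul(-2, 3)))) = Mul(-4, Add(-5, Mul(-1, -6))) = Mul(-4, Add(-5, 6)) = Mul(-4, 1) = -4)
Function('h')(q) = -16 (Function('h')(q) = Add(4, Mul(-4, Add(1, 4))) = Add(4, Mul(-4, 5)) = Add(4, -20) = -16)
Add(Function('h')(166), y) = Add(-16, -61998) = -62014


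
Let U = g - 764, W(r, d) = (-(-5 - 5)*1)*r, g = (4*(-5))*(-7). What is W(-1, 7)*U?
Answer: 6240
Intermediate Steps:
g = 140 (g = -20*(-7) = 140)
W(r, d) = 10*r (W(r, d) = (-1*(-10)*1)*r = (10*1)*r = 10*r)
U = -624 (U = 140 - 764 = -624)
W(-1, 7)*U = (10*(-1))*(-624) = -10*(-624) = 6240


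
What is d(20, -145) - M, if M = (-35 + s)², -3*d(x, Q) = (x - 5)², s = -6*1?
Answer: -1756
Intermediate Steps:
s = -6
d(x, Q) = -(-5 + x)²/3 (d(x, Q) = -(x - 5)²/3 = -(-5 + x)²/3)
M = 1681 (M = (-35 - 6)² = (-41)² = 1681)
d(20, -145) - M = -(-5 + 20)²/3 - 1*1681 = -⅓*15² - 1681 = -⅓*225 - 1681 = -75 - 1681 = -1756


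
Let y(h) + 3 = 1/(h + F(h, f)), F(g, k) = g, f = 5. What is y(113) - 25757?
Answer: -5821759/226 ≈ -25760.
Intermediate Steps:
y(h) = -3 + 1/(2*h) (y(h) = -3 + 1/(h + h) = -3 + 1/(2*h))
y(113) - 25757 = (-3 + (½)/113) - 25757 = (-3 + (½)*(1/113)) - 25757 = (-3 + 1/226) - 25757 = -677/226 - 25757 = -5821759/226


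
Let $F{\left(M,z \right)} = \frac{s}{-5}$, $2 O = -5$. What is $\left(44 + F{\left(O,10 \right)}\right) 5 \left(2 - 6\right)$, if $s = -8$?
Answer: $-912$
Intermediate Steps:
$O = - \frac{5}{2}$ ($O = \frac{1}{2} \left(-5\right) = - \frac{5}{2} \approx -2.5$)
$F{\left(M,z \right)} = \frac{8}{5}$ ($F{\left(M,z \right)} = - \frac{8}{-5} = \left(-8\right) \left(- \frac{1}{5}\right) = \frac{8}{5}$)
$\left(44 + F{\left(O,10 \right)}\right) 5 \left(2 - 6\right) = \left(44 + \frac{8}{5}\right) 5 \left(2 - 6\right) = \frac{228 \cdot 5 \left(-4\right)}{5} = \frac{228}{5} \left(-20\right) = -912$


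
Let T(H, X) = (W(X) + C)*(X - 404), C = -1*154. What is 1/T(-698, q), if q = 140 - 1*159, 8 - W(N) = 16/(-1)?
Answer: 1/54990 ≈ 1.8185e-5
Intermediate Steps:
W(N) = 24 (W(N) = 8 - 16/(-1) = 8 - 16*(-1) = 8 - 1*(-16) = 8 + 16 = 24)
C = -154
q = -19 (q = 140 - 159 = -19)
T(H, X) = 52520 - 130*X (T(H, X) = (24 - 154)*(X - 404) = -130*(-404 + X) = 52520 - 130*X)
1/T(-698, q) = 1/(52520 - 130*(-19)) = 1/(52520 + 2470) = 1/54990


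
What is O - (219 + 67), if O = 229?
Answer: -57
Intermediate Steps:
O - (219 + 67) = 229 - (219 + 67) = 229 - 1*286 = 229 - 286 = -57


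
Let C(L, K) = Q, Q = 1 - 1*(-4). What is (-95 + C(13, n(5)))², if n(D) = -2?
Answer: 8100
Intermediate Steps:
Q = 5 (Q = 1 + 4 = 5)
C(L, K) = 5
(-95 + C(13, n(5)))² = (-95 + 5)² = (-90)² = 8100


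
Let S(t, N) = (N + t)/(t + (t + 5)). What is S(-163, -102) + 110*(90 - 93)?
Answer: -105665/321 ≈ -329.17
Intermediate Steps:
S(t, N) = (N + t)/(5 + 2*t) (S(t, N) = (N + t)/(t + (5 + t)) = (N + t)/(5 + 2*t))
S(-163, -102) + 110*(90 - 93) = (-102 - 163)/(5 + 2*(-163)) + 110*(90 - 93) = -265/(5 - 326) + 110*(-3) = -265/(-321) - 330 = -1/321*(-265) - 330 = 265/321 - 330 = -105665/321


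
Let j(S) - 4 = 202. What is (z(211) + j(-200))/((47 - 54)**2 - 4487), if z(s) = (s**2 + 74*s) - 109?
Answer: -30116/2219 ≈ -13.572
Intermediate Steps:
z(s) = -109 + s**2 + 74*s
j(S) = 206 (j(S) = 4 + 202 = 206)
(z(211) + j(-200))/((47 - 54)**2 - 4487) = ((-109 + 211**2 + 74*211) + 206)/((47 - 54)**2 - 4487) = ((-109 + 44521 + 15614) + 206)/((-7)**2 - 4487) = (60026 + 206)/(49 - 4487) = 60232/(-4438) = 60232*(-1/4438) = -30116/2219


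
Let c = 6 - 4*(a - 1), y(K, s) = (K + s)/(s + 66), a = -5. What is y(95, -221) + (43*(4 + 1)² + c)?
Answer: 171401/155 ≈ 1105.8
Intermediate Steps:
y(K, s) = (K + s)/(66 + s)
c = 30 (c = 6 - 4*(-5 - 1) = 6 - 4*(-6) = 6 + 24 = 30)
y(95, -221) + (43*(4 + 1)² + c) = (95 - 221)/(66 - 221) + (43*(4 + 1)² + 30) = -126/(-155) + (43*5² + 30) = -1/155*(-126) + (43*25 + 30) = 126/155 + (1075 + 30) = 126/155 + 1105 = 171401/155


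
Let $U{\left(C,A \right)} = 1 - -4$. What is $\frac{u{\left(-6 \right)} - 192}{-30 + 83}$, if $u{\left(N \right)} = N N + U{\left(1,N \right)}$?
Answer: $- \frac{151}{53} \approx -2.8491$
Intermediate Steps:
$U{\left(C,A \right)} = 5$ ($U{\left(C,A \right)} = 1 + 4 = 5$)
$u{\left(N \right)} = 5 + N^{2}$ ($u{\left(N \right)} = N N + 5 = N^{2} + 5 = 5 + N^{2}$)
$\frac{u{\left(-6 \right)} - 192}{-30 + 83} = \frac{\left(5 + \left(-6\right)^{2}\right) - 192}{-30 + 83} = \frac{\left(5 + 36\right) - 192}{53} = \left(41 - 192\right) \frac{1}{53} = \left(-151\right) \frac{1}{53} = - \frac{151}{53}$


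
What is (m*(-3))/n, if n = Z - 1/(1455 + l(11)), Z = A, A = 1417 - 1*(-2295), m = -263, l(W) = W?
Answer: 1156674/5441791 ≈ 0.21255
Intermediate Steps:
A = 3712 (A = 1417 + 2295 = 3712)
Z = 3712
n = 5441791/1466 (n = 3712 - 1/(1455 + 11) = 3712 - 1/1466 = 5441791/1466 ≈ 3712.0)
(m*(-3))/n = (-263*(-3))/(5441791/1466) = 789*(1466/5441791) = 1156674/5441791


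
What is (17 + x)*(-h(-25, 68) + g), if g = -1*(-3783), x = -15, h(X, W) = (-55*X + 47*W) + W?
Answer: -1712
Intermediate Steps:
h(X, W) = -55*X + 48*W
g = 3783
(17 + x)*(-h(-25, 68) + g) = (17 - 15)*(-(-55*(-25) + 48*68) + 3783) = 2*(-(1375 + 3264) + 3783) = 2*(-1*4639 + 3783) = 2*(-4639 + 3783) = 2*(-856) = -1712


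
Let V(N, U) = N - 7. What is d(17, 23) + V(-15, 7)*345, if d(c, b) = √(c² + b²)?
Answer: -7590 + √818 ≈ -7561.4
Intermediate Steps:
V(N, U) = -7 + N
d(c, b) = √(b² + c²)
d(17, 23) + V(-15, 7)*345 = √(23² + 17²) + (-7 - 15)*345 = √(529 + 289) - 22*345 = √818 - 7590 = -7590 + √818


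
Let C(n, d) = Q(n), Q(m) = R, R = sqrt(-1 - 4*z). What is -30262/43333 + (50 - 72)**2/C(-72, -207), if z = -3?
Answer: -30262/43333 + 44*sqrt(11) ≈ 145.23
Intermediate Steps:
R = sqrt(11) (R = sqrt(-1 - 4*(-3)) = sqrt(-1 + 12) = sqrt(11) ≈ 3.3166)
Q(m) = sqrt(11)
C(n, d) = sqrt(11)
-30262/43333 + (50 - 72)**2/C(-72, -207) = -30262/43333 + (50 - 72)**2/(sqrt(11)) = -30262*1/43333 + (-22)**2*(sqrt(11)/11) = -30262/43333 + 484*(sqrt(11)/11) = -30262/43333 + 44*sqrt(11)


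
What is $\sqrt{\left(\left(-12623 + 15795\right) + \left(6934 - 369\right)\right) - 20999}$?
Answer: $i \sqrt{11262} \approx 106.12 i$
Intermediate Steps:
$\sqrt{\left(\left(-12623 + 15795\right) + \left(6934 - 369\right)\right) - 20999} = \sqrt{\left(3172 + 6565\right) - 20999} = \sqrt{9737 - 20999} = \sqrt{-11262} = i \sqrt{11262}$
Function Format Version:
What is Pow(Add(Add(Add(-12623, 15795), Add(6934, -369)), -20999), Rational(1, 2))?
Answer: Mul(I, Pow(11262, Rational(1, 2))) ≈ Mul(106.12, I)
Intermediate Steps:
Pow(Add(Add(Add(-12623, 15795), Add(6934, -369)), -20999), Rational(1, 2)) = Pow(Add(Add(3172, 6565), -20999), Rational(1, 2)) = Pow(Add(9737, -20999), Rational(1, 2)) = Pow(-11262, Rational(1, 2)) = Mul(I, Pow(11262, Rational(1, 2)))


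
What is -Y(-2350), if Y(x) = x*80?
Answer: 188000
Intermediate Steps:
Y(x) = 80*x
-Y(-2350) = -80*(-2350) = -1*(-188000) = 188000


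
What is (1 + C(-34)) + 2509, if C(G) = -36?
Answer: 2474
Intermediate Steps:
(1 + C(-34)) + 2509 = (1 - 36) + 2509 = -35 + 2509 = 2474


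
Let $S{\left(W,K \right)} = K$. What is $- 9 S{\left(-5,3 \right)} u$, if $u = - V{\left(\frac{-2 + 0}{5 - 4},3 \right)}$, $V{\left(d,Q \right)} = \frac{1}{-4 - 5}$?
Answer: $-3$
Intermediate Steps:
$V{\left(d,Q \right)} = - \frac{1}{9}$ ($V{\left(d,Q \right)} = \frac{1}{-9} = - \frac{1}{9}$)
$u = \frac{1}{9}$ ($u = \left(-1\right) \left(- \frac{1}{9}\right) = \frac{1}{9} \approx 0.11111$)
$- 9 S{\left(-5,3 \right)} u = \left(-9\right) 3 \cdot \frac{1}{9} = \left(-27\right) \frac{1}{9} = -3$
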